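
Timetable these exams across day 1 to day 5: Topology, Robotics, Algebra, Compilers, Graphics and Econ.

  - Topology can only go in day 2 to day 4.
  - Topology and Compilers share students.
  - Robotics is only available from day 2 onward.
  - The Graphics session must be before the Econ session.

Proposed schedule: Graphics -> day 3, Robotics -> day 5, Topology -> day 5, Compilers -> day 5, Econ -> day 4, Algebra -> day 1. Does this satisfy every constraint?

Topology can only go in day 2 to day 4 — violated.
Topology and Compilers share students — violated.
Robotics is only available from day 2 onward — holds.
The Graphics session must be before the Econ session — holds.

No — it violates: Topology can only go in day 2 to day 4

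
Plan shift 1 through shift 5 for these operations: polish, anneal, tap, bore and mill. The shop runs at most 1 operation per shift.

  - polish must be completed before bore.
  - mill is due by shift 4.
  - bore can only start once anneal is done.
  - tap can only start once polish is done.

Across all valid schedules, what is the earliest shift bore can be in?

Precedence pushes bore to at least shift 2.
bore at shift 3 is achievable: bore -> shift 3, mill -> shift 4, tap -> shift 5, anneal -> shift 2, polish -> shift 1.
Nothing earlier works — the capacity limit rule out every shift before shift 3.

shift 3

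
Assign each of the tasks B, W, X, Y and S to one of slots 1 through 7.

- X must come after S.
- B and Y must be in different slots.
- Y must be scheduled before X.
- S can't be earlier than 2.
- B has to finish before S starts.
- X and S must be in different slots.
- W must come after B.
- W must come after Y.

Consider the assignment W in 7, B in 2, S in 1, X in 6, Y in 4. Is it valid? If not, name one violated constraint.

No — it violates: S can't be earlier than 2

B and Y must be in different slots — holds.
W must come after B — holds.
W must come after Y — holds.
B has to finish before S starts — violated.
X and S must be in different slots — holds.
X must come after S — holds.
S can't be earlier than 2 — violated.
Y must be scheduled before X — holds.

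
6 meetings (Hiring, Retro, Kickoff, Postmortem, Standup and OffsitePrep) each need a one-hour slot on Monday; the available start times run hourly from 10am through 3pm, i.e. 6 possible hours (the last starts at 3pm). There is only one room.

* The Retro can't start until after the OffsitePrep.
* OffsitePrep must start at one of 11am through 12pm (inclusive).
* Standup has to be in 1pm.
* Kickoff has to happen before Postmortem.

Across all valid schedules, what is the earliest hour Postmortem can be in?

Precedence pushes Postmortem to at least 11am.
Postmortem at 11am is achievable: Retro=2pm; Postmortem=11am; Hiring=3pm; OffsitePrep=12pm; Kickoff=10am; Standup=1pm.

11am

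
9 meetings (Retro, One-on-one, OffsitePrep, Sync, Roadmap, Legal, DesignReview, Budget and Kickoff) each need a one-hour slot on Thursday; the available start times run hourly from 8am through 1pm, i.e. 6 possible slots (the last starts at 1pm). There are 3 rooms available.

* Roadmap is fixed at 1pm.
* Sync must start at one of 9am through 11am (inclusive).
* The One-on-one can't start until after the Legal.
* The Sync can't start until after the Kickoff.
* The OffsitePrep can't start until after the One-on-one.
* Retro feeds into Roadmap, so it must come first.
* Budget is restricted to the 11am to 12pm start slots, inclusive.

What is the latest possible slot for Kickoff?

Downstream work caps Kickoff at 10am.
Kickoff at 10am is achievable: One-on-one=9am, Sync=11am, Roadmap=1pm, Budget=11am, Legal=8am, Kickoff=10am, OffsitePrep=10am, DesignReview=8am, Retro=8am.

10am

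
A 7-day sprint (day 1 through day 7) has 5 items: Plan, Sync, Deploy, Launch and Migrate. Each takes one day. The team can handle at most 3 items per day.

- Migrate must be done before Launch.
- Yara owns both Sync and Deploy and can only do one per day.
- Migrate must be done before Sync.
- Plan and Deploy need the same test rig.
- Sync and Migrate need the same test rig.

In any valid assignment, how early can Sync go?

Precedence pushes Sync to at least day 2.
Sync at day 2 is achievable: Launch=day 2; Deploy=day 3; Plan=day 1; Sync=day 2; Migrate=day 1.

day 2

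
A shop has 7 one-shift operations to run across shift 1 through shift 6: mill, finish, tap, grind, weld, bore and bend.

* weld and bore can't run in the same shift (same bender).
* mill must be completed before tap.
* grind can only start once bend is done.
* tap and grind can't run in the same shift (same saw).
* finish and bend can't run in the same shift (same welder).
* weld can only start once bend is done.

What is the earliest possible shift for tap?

shift 2

Precedence pushes tap to at least shift 2.
tap at shift 2 is achievable: tap in shift 2; bend in shift 1; mill in shift 1; weld in shift 2; bore in shift 1; grind in shift 3; finish in shift 2.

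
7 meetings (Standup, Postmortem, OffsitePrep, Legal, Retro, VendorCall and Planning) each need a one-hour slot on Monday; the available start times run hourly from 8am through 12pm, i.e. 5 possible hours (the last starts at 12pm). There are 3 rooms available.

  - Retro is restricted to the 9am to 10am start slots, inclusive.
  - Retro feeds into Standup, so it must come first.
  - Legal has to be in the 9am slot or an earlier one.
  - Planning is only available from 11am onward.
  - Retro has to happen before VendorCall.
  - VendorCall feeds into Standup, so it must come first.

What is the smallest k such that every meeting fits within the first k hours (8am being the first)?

4

The precedence chain requires at least 3 distinct hours.
With at most 3 per hour and 7 meetings, at least 3 hours are needed.
Planning can't be placed before 11am — that is hour 4 counting from 8am — so the schedule must run through at least 4 hours.
4 works (last occupied hour: 11am): for example Postmortem -> 8am, OffsitePrep -> 8am, Retro -> 9am, Planning -> 11am, Legal -> 8am, VendorCall -> 10am, Standup -> 11am.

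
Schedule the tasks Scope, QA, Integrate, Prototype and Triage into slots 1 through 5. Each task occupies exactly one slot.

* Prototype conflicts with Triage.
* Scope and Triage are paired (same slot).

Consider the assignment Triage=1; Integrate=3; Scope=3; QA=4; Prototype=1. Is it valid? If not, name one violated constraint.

Invalid. Prototype conflicts with Triage.

Scope and Triage are paired (same slot) — violated.
Prototype conflicts with Triage — violated.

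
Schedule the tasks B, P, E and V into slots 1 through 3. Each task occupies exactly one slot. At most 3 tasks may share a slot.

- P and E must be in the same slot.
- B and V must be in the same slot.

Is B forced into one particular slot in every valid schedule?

No

B can be 1 (e.g. B in 1, E in 2, V in 1, P in 2) or 2 (e.g. E -> 1; P -> 1; V -> 2; B -> 2).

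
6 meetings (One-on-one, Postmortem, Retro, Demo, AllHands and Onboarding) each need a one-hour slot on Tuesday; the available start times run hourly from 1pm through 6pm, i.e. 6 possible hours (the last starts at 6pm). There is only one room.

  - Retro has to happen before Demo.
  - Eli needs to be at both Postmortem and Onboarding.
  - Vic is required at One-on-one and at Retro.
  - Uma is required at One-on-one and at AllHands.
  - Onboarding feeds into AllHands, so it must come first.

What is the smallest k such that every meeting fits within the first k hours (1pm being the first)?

The precedence chain requires at least 2 distinct hours.
With at most 1 per hour and 6 meetings, at least 6 hours are needed.
6 works (last occupied hour: 6pm): for example Retro in 1pm; One-on-one in 5pm; Demo in 2pm; AllHands in 4pm; Postmortem in 6pm; Onboarding in 3pm.

6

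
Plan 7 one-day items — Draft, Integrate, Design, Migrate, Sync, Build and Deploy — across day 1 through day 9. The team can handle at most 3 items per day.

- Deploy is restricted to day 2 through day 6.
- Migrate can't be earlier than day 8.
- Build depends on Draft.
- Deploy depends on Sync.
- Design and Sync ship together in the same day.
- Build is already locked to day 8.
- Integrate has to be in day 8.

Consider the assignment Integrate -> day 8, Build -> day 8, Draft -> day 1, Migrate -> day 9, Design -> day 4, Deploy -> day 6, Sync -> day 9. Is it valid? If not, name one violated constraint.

Integrate has to be in day 8 — holds.
Deploy depends on Sync — violated.
Build depends on Draft — holds.
The team can handle at most 3 items per day — holds.
Build is already locked to day 8 — holds.
Deploy is restricted to day 2 through day 6 — holds.
Design and Sync ship together in the same day — violated.
Migrate can't be earlier than day 8 — holds.

No — it violates: Design and Sync ship together in the same day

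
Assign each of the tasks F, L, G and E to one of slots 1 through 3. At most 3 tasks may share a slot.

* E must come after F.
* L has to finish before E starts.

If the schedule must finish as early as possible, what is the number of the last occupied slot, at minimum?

2

The precedence chain requires at least 2 distinct slots.
With at most 3 per slot and 4 tasks, at least 2 slots are needed.
2 works (last occupied slot: 2): for example L in 1; G in 1; E in 2; F in 1.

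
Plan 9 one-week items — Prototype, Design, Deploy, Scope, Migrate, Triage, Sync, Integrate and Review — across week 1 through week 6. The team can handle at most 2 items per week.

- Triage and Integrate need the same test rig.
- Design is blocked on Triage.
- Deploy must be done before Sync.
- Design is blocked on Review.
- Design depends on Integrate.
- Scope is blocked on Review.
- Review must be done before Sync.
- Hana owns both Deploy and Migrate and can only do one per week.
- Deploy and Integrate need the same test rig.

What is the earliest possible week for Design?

week 3

Precedence pushes Design to at least week 2.
Design at week 3 is achievable: Triage in week 2; Deploy in week 2; Prototype in week 4; Design in week 3; Scope in week 4; Integrate in week 1; Migrate in week 5; Sync in week 3; Review in week 1.
Nothing earlier works — the conflict and capacity constraints rule out every week before week 3.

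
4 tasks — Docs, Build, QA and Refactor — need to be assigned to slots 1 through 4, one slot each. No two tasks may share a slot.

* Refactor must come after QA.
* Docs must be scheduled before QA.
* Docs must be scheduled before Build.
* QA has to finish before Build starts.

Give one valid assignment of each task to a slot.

QA -> 2, Docs -> 1, Build -> 3, Refactor -> 4

Checking: Docs(1) before QA(2); Docs(1) before Build(3); QA(2) before Build(3); QA(2) before Refactor(4); max 1 per slot (cap 1).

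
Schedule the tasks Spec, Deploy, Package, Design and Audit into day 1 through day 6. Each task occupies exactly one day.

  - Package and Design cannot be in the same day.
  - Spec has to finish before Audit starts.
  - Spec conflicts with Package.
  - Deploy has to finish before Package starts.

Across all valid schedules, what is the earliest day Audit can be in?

day 2

Precedence pushes Audit to at least day 2.
Audit at day 2 is achievable: Deploy=day 1, Package=day 2, Spec=day 1, Audit=day 2, Design=day 1.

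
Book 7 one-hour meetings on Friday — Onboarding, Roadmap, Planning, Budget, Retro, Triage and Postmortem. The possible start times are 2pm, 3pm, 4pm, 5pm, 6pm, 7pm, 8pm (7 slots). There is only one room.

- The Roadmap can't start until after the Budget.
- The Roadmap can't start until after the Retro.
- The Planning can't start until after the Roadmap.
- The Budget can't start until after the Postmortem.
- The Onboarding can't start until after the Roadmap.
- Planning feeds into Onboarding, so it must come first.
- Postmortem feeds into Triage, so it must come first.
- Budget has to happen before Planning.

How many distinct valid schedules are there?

17

Splitting on Onboarding: it can be 7pm (3), 8pm (14). Listing each branch's schedules as (Roadmap, Planning, Budget, Retro, Triage, Postmortem):
Onboarding=7pm: (5pm,6pm,3pm,4pm,8pm,2pm) (5pm,6pm,4pm,2pm,8pm,3pm) (5pm,6pm,4pm,3pm,8pm,2pm) — 3.
Onboarding=8pm: (5pm,6pm,3pm,4pm,7pm,2pm) (5pm,6pm,4pm,2pm,7pm,3pm) (5pm,6pm,4pm,3pm,7pm,2pm) (5pm,7pm,3pm,4pm,6pm,2pm) (5pm,7pm,4pm,2pm,6pm,3pm) (5pm,7pm,4pm,3pm,6pm,2pm) (6pm,7pm,3pm,4pm,5pm,2pm) (6pm,7pm,3pm,5pm,4pm,2pm) (6pm,7pm,4pm,2pm,5pm,3pm) (6pm,7pm,4pm,3pm,5pm,2pm) (6pm,7pm,4pm,5pm,3pm,2pm) (6pm,7pm,5pm,2pm,4pm,3pm) (6pm,7pm,5pm,3pm,4pm,2pm) (6pm,7pm,5pm,4pm,3pm,2pm) — 14.
Summing: 3 + 14 = 17.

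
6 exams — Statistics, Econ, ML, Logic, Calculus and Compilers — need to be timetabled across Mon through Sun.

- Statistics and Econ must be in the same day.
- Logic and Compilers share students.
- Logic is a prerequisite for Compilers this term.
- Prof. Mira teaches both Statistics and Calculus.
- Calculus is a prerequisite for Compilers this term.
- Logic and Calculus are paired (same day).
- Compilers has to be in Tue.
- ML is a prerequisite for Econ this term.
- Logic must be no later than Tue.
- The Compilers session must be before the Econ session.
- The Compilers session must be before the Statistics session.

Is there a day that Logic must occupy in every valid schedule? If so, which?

Mon

Logic's window is Mon–Tue.
Compilers is fixed at Tue, and Logic can't share a day with Compilers.
So Logic must be Mon.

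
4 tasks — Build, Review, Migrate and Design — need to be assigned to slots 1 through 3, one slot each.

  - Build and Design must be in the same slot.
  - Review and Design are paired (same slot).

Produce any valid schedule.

Review in 1; Migrate in 1; Design in 1; Build in 1

Checking: Review = Design = 1; Build = Design = 1.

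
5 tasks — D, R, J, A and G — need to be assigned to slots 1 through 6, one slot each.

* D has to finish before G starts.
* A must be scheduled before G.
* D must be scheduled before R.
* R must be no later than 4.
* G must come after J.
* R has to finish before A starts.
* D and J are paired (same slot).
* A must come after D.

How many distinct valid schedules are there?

Splitting on D: it can be 1 (10), 2 (4), 3 (1). Listing each branch's schedules as (R, J, A, G):
D=1: (2,1,3,4) (2,1,3,5) (2,1,3,6) (2,1,4,5) (2,1,4,6) (2,1,5,6) (3,1,4,5) (3,1,4,6) (3,1,5,6) (4,1,5,6) — 10.
D=2: (3,2,4,5) (3,2,4,6) (3,2,5,6) (4,2,5,6) — 4.
D=3: (4,3,5,6) — 1.
Summing: 10 + 4 + 1 = 15.

15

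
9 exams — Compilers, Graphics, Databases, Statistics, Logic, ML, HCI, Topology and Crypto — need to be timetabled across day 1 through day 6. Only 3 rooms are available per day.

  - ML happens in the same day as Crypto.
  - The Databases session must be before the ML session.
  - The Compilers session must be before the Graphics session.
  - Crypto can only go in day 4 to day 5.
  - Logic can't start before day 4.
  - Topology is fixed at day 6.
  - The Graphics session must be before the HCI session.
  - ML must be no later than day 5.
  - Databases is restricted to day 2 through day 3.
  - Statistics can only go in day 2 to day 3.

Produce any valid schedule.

Statistics in day 2; Topology in day 6; ML in day 4; HCI in day 3; Databases in day 2; Crypto in day 4; Logic in day 4; Graphics in day 2; Compilers in day 1

Checking: Graphics(day 2) before HCI(day 3); Databases(day 2) before ML(day 4); Compilers(day 1) before Graphics(day 2); ML = Crypto = day 4; Databases=day 2 in [day 2,day 3]; ML=day 4 in [day 1,day 5]; Statistics=day 2 in [day 2,day 3]; Crypto=day 4 in [day 4,day 5]; Topology=day 6 in [day 6,day 6]; Logic=day 4 in [day 4,day 6]; max 3 per day (cap 3).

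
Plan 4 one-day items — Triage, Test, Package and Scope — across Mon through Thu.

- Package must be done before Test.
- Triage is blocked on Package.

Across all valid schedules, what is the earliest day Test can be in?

Precedence pushes Test to at least Tue.
Test at Tue is achievable: Scope=Mon; Test=Tue; Package=Mon; Triage=Tue.

Tue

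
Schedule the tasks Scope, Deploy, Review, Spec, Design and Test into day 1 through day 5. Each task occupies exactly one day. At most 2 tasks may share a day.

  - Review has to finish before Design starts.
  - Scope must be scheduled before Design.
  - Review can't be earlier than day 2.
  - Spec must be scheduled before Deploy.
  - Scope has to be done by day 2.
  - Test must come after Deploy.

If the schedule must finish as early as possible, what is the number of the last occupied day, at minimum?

The precedence chain requires at least 3 distinct days.
With at most 2 per day and 6 tasks, at least 3 days are needed.
3 works (last occupied day: day 3): for example Review=day 2; Scope=day 1; Deploy=day 2; Test=day 3; Design=day 3; Spec=day 1.

3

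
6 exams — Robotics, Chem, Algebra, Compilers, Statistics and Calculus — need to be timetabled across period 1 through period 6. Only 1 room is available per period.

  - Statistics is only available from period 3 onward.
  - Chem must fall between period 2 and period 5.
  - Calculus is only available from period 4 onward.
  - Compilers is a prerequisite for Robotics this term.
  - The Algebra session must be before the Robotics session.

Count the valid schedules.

Splitting on Robotics: it can be period 3 (8), period 4 (10), period 5 (12), period 6 (16). Listing each branch's schedules as (Chem, Algebra, Compilers, Statistics, Calculus) by period number:
Robotics=period 3: (4,1,2,5,6) (4,1,2,6,5) (4,2,1,5,6) (4,2,1,6,5) (5,1,2,4,6) (5,1,2,6,4) (5,2,1,4,6) (5,2,1,6,4) — 8.
Robotics=period 4: (2,1,3,5,6) (2,1,3,6,5) (2,3,1,5,6) (2,3,1,6,5) (3,1,2,5,6) (3,1,2,6,5) (3,2,1,5,6) (3,2,1,6,5) (5,1,2,3,6) (5,2,1,3,6) — 10.
Robotics=period 5: (2,1,3,4,6) (2,1,3,6,4) (2,1,4,3,6) (2,3,1,4,6) (2,3,1,6,4) (2,4,1,3,6) (3,1,2,4,6) (3,1,2,6,4) (3,2,1,4,6) (3,2,1,6,4) (4,1,2,3,6) (4,2,1,3,6) — 12.
Robotics=period 6: (2,1,3,4,5) (2,1,3,5,4) (2,1,4,3,5) (2,1,5,3,4) (2,3,1,4,5) (2,3,1,5,4) (2,4,1,3,5) (2,5,1,3,4) (3,1,2,4,5) (3,1,2,5,4) (3,2,1,4,5) (3,2,1,5,4) (4,1,2,3,5) (4,2,1,3,5) (5,1,2,3,4) (5,2,1,3,4) — 16.
Summing: 8 + 10 + 12 + 16 = 46.

46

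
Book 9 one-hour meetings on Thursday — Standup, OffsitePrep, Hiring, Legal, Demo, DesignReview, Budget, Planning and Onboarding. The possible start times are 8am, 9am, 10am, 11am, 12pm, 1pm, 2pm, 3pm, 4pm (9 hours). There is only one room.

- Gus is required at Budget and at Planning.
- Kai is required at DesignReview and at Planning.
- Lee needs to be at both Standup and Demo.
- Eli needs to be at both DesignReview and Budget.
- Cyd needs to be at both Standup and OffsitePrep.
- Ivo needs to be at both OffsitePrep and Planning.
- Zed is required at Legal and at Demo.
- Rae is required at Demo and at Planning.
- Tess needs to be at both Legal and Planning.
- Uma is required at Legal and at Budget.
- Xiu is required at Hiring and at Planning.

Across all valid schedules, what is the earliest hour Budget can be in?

Budget at 8am is achievable: Standup in 9am, Budget in 8am, Legal in 12pm, DesignReview in 2pm, Onboarding in 4pm, Demo in 1pm, OffsitePrep in 10am, Hiring in 11am, Planning in 3pm.

8am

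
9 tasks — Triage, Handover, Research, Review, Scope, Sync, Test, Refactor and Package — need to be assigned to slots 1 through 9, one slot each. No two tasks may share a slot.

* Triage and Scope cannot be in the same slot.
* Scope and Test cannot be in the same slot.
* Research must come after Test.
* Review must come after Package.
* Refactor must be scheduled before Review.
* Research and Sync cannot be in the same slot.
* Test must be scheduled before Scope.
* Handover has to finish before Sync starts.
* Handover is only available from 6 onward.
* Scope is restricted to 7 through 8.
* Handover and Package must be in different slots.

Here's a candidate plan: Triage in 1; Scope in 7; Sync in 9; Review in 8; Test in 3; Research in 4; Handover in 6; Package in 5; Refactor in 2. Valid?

Yes, all constraints hold

Review must come after Package — holds.
Scope and Test cannot be in the same slot — holds.
Triage and Scope cannot be in the same slot — holds.
Handover and Package must be in different slots — holds.
Scope is restricted to 7 through 8 — holds.
No two tasks may share a slot — holds.
Handover is only available from 6 onward — holds.
Handover has to finish before Sync starts — holds.
Test must be scheduled before Scope — holds.
Research must come after Test — holds.
Research and Sync cannot be in the same slot — holds.
Refactor must be scheduled before Review — holds.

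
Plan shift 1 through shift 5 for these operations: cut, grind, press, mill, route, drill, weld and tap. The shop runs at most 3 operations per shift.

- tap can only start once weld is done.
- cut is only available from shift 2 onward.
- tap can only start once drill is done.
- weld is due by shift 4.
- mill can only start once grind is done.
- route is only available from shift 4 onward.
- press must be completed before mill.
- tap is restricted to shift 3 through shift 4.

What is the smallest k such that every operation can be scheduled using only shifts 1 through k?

4

The precedence chain requires at least 2 distinct shifts.
With at most 3 per shift and 8 operations, at least 3 shifts are needed.
route can't be placed before shift 4, so the schedule must run through at least shift 4.
4 works (last occupied shift: shift 4): for example route=shift 4, cut=shift 2, drill=shift 1, tap=shift 3, mill=shift 2, grind=shift 1, weld=shift 2, press=shift 1.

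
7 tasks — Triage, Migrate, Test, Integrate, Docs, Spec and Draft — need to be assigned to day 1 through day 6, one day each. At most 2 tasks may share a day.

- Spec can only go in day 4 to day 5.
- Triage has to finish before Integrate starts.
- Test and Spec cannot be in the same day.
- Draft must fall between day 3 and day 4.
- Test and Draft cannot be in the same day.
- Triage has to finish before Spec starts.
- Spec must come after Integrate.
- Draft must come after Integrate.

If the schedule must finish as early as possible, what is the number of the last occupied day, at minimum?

The precedence chain requires at least 3 distinct days.
With at most 2 per day and 7 tasks, at least 4 days are needed.
Spec can't be placed before day 4, so the schedule must run through at least day 4.
4 works (last occupied day: day 4): for example Draft -> day 3; Docs -> day 3; Migrate -> day 1; Spec -> day 4; Triage -> day 1; Integrate -> day 2; Test -> day 2.

4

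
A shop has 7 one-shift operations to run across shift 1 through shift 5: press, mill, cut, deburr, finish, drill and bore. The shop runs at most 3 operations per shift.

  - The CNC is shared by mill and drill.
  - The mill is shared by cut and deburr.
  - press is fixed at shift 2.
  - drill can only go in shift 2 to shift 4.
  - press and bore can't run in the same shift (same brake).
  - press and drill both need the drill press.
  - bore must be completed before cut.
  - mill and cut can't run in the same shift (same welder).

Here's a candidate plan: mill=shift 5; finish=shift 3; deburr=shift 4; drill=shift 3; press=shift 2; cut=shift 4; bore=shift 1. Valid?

drill can only go in shift 2 to shift 4 — holds.
bore must be completed before cut — holds.
The mill is shared by cut and deburr — violated.
The CNC is shared by mill and drill — holds.
press is fixed at shift 2 — holds.
press and bore can't run in the same shift (same brake) — holds.
press and drill both need the drill press — holds.
The shop runs at most 3 operations per shift — holds.
mill and cut can't run in the same shift (same welder) — holds.

Invalid. The mill is shared by cut and deburr.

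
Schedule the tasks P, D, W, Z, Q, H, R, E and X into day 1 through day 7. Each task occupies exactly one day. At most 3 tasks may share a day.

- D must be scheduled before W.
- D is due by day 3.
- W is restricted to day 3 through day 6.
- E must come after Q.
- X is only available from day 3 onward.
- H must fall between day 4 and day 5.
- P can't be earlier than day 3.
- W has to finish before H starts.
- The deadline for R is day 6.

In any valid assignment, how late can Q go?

Downstream work caps Q at day 6.
Q at day 6 is achievable: Z=day 1, X=day 3, Q=day 6, D=day 1, E=day 7, R=day 1, W=day 3, H=day 4, P=day 3.

day 6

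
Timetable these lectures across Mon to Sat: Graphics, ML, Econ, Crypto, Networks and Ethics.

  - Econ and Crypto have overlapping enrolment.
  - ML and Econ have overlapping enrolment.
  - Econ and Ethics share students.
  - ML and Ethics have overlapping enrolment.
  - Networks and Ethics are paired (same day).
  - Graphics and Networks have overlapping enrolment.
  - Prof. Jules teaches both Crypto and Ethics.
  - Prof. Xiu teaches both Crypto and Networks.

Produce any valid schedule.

ML -> Mon, Graphics -> Mon, Econ -> Tue, Ethics -> Wed, Networks -> Wed, Crypto -> Mon

Checking: ML(Mon) != Econ(Tue); Graphics(Mon) != Networks(Wed); Econ(Tue) != Ethics(Wed); Crypto(Mon) != Ethics(Wed); Crypto(Mon) != Networks(Wed); Econ(Tue) != Crypto(Mon); ML(Mon) != Ethics(Wed); Networks = Ethics = Wed.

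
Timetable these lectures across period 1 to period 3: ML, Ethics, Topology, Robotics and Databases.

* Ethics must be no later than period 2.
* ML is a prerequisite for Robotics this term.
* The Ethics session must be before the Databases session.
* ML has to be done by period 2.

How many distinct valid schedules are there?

27

Splitting on ML: it can be period 1 (18), period 2 (9). Listing each branch's schedules as (Ethics, Topology, Robotics, Databases) by period number:
ML=period 1: (1,1,2,2) (1,1,2,3) (1,1,3,2) (1,1,3,3) (1,2,2,2) (1,2,2,3) (1,2,3,2) (1,2,3,3) (1,3,2,2) (1,3,2,3) (1,3,3,2) (1,3,3,3) (2,1,2,3) (2,1,3,3) (2,2,2,3) (2,2,3,3) (2,3,2,3) (2,3,3,3) — 18.
ML=period 2: (1,1,3,2) (1,1,3,3) (1,2,3,2) (1,2,3,3) (1,3,3,2) (1,3,3,3) (2,1,3,3) (2,2,3,3) (2,3,3,3) — 9.
Summing: 18 + 9 = 27.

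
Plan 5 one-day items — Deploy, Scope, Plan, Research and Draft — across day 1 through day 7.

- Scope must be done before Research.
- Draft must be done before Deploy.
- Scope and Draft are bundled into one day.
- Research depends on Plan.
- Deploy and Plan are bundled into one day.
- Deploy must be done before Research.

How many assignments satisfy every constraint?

Splitting on Deploy: it can be day 2 (5), day 3 (8), day 4 (9), day 5 (8), day 6 (5). Listing each branch's schedules as (Scope, Plan, Research, Draft) by day number:
Deploy=day 2: (1,2,3,1) (1,2,4,1) (1,2,5,1) (1,2,6,1) (1,2,7,1) — 5.
Deploy=day 3: (1,3,4,1) (1,3,5,1) (1,3,6,1) (1,3,7,1) (2,3,4,2) (2,3,5,2) (2,3,6,2) (2,3,7,2) — 8.
Deploy=day 4: (1,4,5,1) (1,4,6,1) (1,4,7,1) (2,4,5,2) (2,4,6,2) (2,4,7,2) (3,4,5,3) (3,4,6,3) (3,4,7,3) — 9.
Deploy=day 5: (1,5,6,1) (1,5,7,1) (2,5,6,2) (2,5,7,2) (3,5,6,3) (3,5,7,3) (4,5,6,4) (4,5,7,4) — 8.
Deploy=day 6: (1,6,7,1) (2,6,7,2) (3,6,7,3) (4,6,7,4) (5,6,7,5) — 5.
Summing: 5 + 8 + 9 + 8 + 5 = 35.

35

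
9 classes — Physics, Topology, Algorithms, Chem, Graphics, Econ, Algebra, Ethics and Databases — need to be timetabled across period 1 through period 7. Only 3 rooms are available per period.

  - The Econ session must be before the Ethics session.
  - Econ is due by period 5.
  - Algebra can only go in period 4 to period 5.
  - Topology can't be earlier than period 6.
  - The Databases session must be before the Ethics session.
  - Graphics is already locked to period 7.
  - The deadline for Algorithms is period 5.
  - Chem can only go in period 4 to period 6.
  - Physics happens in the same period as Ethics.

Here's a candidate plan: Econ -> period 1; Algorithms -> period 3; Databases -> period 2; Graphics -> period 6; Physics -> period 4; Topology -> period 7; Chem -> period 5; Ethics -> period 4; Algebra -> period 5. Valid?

No — it violates: Graphics is already locked to period 7

The Databases session must be before the Ethics session — holds.
Econ is due by period 5 — holds.
The Econ session must be before the Ethics session — holds.
The deadline for Algorithms is period 5 — holds.
Algebra can only go in period 4 to period 5 — holds.
Only 3 rooms are available per period — holds.
Chem can only go in period 4 to period 6 — holds.
Physics happens in the same period as Ethics — holds.
Graphics is already locked to period 7 — violated.
Topology can't be earlier than period 6 — holds.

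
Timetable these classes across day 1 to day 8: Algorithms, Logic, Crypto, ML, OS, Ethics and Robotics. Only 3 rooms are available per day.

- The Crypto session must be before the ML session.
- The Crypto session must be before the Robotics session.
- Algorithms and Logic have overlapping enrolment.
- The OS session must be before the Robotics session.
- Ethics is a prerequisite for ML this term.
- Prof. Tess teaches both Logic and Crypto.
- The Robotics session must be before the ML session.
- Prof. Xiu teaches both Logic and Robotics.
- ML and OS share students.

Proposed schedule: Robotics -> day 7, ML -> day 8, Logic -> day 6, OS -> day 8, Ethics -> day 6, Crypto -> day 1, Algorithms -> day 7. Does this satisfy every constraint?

No — it violates: ML and OS share students

ML and OS share students — violated.
Prof. Tess teaches both Logic and Crypto — holds.
Only 3 rooms are available per day — holds.
The Robotics session must be before the ML session — holds.
The Crypto session must be before the Robotics session — holds.
The OS session must be before the Robotics session — violated.
The Crypto session must be before the ML session — holds.
Algorithms and Logic have overlapping enrolment — holds.
Ethics is a prerequisite for ML this term — holds.
Prof. Xiu teaches both Logic and Robotics — holds.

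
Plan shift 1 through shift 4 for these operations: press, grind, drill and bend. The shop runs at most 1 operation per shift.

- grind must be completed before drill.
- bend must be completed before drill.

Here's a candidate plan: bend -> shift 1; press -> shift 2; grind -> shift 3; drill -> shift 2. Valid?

The shop runs at most 1 operation per shift — violated.
grind must be completed before drill — violated.
bend must be completed before drill — holds.

No — it violates: The shop runs at most 1 operation per shift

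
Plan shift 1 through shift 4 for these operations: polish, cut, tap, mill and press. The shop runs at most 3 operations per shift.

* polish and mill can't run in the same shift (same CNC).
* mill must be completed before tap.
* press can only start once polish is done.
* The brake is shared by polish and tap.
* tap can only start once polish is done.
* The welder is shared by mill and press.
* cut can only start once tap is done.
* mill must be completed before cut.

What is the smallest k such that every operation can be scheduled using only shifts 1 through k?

4 shifts

The precedence chain requires at least 3 distinct shifts.
With at most 3 per shift and 5 operations, at least 2 shifts are needed.
Could 3 shifts be enough, i.e. nothing placed later than shift 3? No: tap must come after mill (at shift 1 or later) → {shift 2, shift 3}; mill must come before tap (at shift 3 or earlier) → {shift 1, shift 2}; cut must come after mill (at shift 1 or later) → {shift 2, shift 3}; press must come after polish (at shift 1 or later) → {shift 2, shift 3}; polish must come before press (at shift 3 or earlier) → {shift 1, shift 2}; cut must come after tap (at shift 2 or later) → {shift 3}; tap must come before cut (at shift 3 or earlier) → {shift 2}; polish must come before tap (at shift 2 or earlier) → {shift 1}; mill can't share with polish (shift 1) → {shift 2}; tap must come after mill (at shift 2 or later) → nothing is left.
So 3 shifts is not enough.
4 works (last occupied shift: shift 4): for example press -> shift 3, tap -> shift 3, polish -> shift 1, mill -> shift 2, cut -> shift 4.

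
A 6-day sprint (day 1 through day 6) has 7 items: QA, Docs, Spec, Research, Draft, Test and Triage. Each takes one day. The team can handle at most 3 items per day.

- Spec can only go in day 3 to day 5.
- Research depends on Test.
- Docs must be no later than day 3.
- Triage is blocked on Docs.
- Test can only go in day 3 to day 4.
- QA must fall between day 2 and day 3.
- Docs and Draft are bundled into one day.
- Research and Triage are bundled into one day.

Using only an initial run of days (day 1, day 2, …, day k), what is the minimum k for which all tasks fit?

The precedence chain requires at least 2 distinct days.
With at most 3 per day and 7 tasks, at least 3 days are needed.
Propagating the time windows through the other constraints, Research can't land before day 4, so the schedule must run through at least day 4.
4 works (last occupied day: day 4): for example QA -> day 2, Spec -> day 3, Docs -> day 1, Test -> day 3, Research -> day 4, Draft -> day 1, Triage -> day 4.

4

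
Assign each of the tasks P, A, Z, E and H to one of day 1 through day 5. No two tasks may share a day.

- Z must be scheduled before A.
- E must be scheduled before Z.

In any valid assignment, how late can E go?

Downstream work caps E at day 3.
E at day 3 is achievable: H in day 2, P in day 1, E in day 3, A in day 5, Z in day 4.

day 3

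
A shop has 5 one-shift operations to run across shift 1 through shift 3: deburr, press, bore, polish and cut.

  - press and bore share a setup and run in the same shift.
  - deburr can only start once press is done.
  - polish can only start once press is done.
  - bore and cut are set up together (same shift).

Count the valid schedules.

Splitting on deburr: it can be shift 2 (2), shift 3 (3). Listing each branch's schedules as (press, bore, polish, cut) by shift number:
deburr=shift 2: (1,1,2,1) (1,1,3,1) — 2.
deburr=shift 3: (1,1,2,1) (1,1,3,1) (2,2,3,2) — 3.
Summing: 2 + 3 = 5.

5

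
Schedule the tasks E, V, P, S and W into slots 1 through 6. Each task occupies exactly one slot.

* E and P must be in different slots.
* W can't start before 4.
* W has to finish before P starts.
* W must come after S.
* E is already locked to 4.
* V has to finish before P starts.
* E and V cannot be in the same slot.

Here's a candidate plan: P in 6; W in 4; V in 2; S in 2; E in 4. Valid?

Yes, all constraints hold

W has to finish before P starts — holds.
E and V cannot be in the same slot — holds.
V has to finish before P starts — holds.
E and P must be in different slots — holds.
W must come after S — holds.
W can't start before 4 — holds.
E is already locked to 4 — holds.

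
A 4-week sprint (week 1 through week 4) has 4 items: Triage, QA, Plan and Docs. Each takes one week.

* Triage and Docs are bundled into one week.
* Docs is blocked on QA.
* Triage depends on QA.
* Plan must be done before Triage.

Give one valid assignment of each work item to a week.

Plan in week 1; Triage in week 2; Docs in week 2; QA in week 1

Checking: Plan(week 1) before Triage(week 2); QA(week 1) before Docs(week 2); QA(week 1) before Triage(week 2); Triage = Docs = week 2.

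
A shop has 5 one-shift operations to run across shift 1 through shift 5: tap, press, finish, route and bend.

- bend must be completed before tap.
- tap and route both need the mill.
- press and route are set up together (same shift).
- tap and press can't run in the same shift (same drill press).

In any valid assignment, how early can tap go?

shift 2

Precedence pushes tap to at least shift 2.
tap at shift 2 is achievable: tap=shift 2, bend=shift 1, finish=shift 1, press=shift 1, route=shift 1.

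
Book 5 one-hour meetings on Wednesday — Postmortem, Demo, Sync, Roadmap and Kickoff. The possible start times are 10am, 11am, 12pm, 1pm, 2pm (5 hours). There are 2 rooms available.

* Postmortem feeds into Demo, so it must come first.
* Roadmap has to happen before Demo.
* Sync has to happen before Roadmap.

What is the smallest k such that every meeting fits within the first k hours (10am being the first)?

The precedence chain requires at least 3 distinct hours.
With at most 2 per hour and 5 meetings, at least 3 hours are needed.
3 works (last occupied hour: 12pm): for example Kickoff=11am; Sync=10am; Postmortem=10am; Demo=12pm; Roadmap=11am.

3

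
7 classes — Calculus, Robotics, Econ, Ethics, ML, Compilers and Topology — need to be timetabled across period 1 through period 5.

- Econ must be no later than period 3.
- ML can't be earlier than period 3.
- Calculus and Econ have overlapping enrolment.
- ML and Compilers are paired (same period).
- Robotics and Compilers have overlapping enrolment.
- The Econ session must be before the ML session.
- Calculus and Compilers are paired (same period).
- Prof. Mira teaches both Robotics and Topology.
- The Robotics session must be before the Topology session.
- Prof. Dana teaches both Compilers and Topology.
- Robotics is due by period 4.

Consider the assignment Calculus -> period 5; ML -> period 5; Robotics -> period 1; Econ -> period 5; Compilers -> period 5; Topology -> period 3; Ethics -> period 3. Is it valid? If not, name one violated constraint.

Econ must be no later than period 3 — violated.
Calculus and Compilers are paired (same period) — holds.
Calculus and Econ have overlapping enrolment — violated.
ML can't be earlier than period 3 — holds.
ML and Compilers are paired (same period) — holds.
The Robotics session must be before the Topology session — holds.
Robotics is due by period 4 — holds.
The Econ session must be before the ML session — violated.
Prof. Mira teaches both Robotics and Topology — holds.
Prof. Dana teaches both Compilers and Topology — holds.
Robotics and Compilers have overlapping enrolment — holds.

No — it violates: Calculus and Econ have overlapping enrolment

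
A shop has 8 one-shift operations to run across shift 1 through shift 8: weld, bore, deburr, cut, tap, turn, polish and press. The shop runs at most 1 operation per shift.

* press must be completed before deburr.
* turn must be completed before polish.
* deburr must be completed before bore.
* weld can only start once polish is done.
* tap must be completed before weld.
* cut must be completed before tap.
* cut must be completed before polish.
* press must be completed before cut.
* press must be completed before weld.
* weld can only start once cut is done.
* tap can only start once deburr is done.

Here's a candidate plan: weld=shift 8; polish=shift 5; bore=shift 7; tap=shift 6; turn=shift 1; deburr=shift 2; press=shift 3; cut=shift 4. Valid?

cut must be completed before tap — holds.
weld can only start once cut is done — holds.
press must be completed before cut — holds.
tap must be completed before weld — holds.
cut must be completed before polish — holds.
turn must be completed before polish — holds.
deburr must be completed before bore — holds.
press must be completed before weld — holds.
tap can only start once deburr is done — holds.
The shop runs at most 1 operation per shift — holds.
press must be completed before deburr — violated.
weld can only start once polish is done — holds.

Invalid. press must be completed before deburr.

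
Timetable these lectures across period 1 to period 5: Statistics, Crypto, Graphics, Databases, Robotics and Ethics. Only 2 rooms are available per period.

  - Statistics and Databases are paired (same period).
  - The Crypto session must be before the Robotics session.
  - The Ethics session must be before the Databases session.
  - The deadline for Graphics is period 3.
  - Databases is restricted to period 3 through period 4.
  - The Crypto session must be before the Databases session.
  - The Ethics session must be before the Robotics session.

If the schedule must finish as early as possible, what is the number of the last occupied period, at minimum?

The precedence chain requires at least 2 distinct periods.
With at most 2 per period and 6 lectures, at least 3 periods are needed.
Databases can't be placed before period 3, so the schedule must run through at least period 3.
3 works (last occupied period: period 3): for example Graphics -> period 2; Robotics -> period 2; Crypto -> period 1; Statistics -> period 3; Databases -> period 3; Ethics -> period 1.

3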